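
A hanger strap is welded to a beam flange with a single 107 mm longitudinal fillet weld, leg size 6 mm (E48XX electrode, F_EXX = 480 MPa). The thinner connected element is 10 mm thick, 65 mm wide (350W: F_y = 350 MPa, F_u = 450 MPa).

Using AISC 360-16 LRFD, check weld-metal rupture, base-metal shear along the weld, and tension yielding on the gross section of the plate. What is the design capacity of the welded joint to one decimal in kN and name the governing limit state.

98.0 kN (weld metal governs)

Weld metal: throat = 0.707×6 = 4.242 mm, L = 107 mm. φR_n = 0.75 × 0.6 × 480 × 4.242 × 107 = 98.0 kN.
Base metal shear (10 mm plate): yield φR_n = 1.0×0.6×350×10×107 = 224.7 kN; rupture φR_n = 0.75×0.6×450×10×107 = 216.7 kN; take 216.7 kN (rupture).
Tension yield (gross): A_g = 65×10 = 650 mm². φR_n = 0.90 × 350 × 650 = 204.8 kN.
Governing: min(98.0, 216.7, 204.8) = 98.0 kN → weld metal.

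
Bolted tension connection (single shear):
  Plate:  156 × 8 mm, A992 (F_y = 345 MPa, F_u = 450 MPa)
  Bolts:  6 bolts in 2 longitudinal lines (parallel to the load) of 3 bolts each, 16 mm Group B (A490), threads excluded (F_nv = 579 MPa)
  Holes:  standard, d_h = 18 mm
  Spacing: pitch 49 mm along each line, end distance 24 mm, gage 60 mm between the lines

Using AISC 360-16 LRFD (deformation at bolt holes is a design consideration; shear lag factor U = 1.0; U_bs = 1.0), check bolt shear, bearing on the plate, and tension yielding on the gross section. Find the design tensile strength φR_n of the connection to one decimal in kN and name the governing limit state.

Bolt shear: A_b = π(16)²/4 = 201.06 mm². φR_n = 0.75 × 579 × 201.06 × 6 × 1 = 523.9 kN.
Bearing (8 mm plate, F_u = 450 MPa): end bolts L_c = 24 − 18/2 = 15, R_n = min(1.2×15×8×450, 2.4×16×8×450) = 64.8 kN/bolt; interior L_c = 49 − 18 = 31, R_n = 133.92 kN/bolt. φR_n = 0.75 × (2×64.8 + 4×133.92) = 499.0 kN.
Tension yield (gross): A_g = 156×8 = 1248 mm². φR_n = 0.90 × 345 × 1248 = 387.5 kN.
Governing: min(523.9, 499.0, 387.5) = 387.5 kN → gross-section yield.

387.5 kN (gross-section yield governs)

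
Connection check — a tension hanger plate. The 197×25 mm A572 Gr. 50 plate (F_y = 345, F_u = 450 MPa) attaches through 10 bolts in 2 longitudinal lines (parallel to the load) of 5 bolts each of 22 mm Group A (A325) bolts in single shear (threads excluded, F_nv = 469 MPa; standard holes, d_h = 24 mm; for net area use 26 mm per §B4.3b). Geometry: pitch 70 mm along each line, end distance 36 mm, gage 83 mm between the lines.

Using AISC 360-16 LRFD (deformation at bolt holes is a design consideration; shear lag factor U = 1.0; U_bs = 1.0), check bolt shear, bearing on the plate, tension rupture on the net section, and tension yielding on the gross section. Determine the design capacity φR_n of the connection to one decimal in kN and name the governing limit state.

1223.4 kN (net-section rupture governs)

Bolt shear: A_b = π(22)²/4 = 380.13 mm². φR_n = 0.75 × 469 × 380.13 × 10 × 1 = 1337.1 kN.
Bearing (25 mm plate, F_u = 450 MPa): end bolts L_c = 36 − 24/2 = 24, R_n = min(1.2×24×25×450, 2.4×22×25×450) = 324 kN/bolt; interior L_c = 70 − 24 = 46, R_n = 594 kN/bolt. φR_n = 0.75 × (2×324 + 8×594) = 4050.0 kN.
Tension rupture (net): A_n = (197 − 2×26)×25 = 3625 mm² (U = 1.0, A_e = A_n). φR_n = 0.75 × 450 × 3625 = 1223.4 kN.
Tension yield (gross): A_g = 197×25 = 4925 mm². φR_n = 0.90 × 345 × 4925 = 1529.2 kN.
Governing: min(1337.1, 4050.0, 1223.4, 1529.2) = 1223.4 kN → net-section rupture.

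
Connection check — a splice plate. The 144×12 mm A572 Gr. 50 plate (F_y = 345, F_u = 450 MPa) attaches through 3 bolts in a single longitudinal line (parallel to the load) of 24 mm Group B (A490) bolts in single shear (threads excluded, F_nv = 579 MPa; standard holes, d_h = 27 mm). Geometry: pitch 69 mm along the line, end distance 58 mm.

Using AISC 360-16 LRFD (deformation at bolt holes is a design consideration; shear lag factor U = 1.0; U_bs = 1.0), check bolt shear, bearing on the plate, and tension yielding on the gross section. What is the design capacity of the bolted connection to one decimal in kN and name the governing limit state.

536.5 kN (gross-section yield governs)

Bolt shear: A_b = π(24)²/4 = 452.39 mm². φR_n = 0.75 × 579 × 452.39 × 3 × 1 = 589.4 kN.
Bearing (12 mm plate, F_u = 450 MPa): end bolts L_c = 58 − 27/2 = 44.5, R_n = min(1.2×44.5×12×450, 2.4×24×12×450) = 288.36 kN/bolt; interior L_c = 69 − 27 = 42, R_n = 272.16 kN/bolt. φR_n = 0.75 × (1×288.36 + 2×272.16) = 624.5 kN.
Tension yield (gross): A_g = 144×12 = 1728 mm². φR_n = 0.90 × 345 × 1728 = 536.5 kN.
Governing: min(589.4, 624.5, 536.5) = 536.5 kN → gross-section yield.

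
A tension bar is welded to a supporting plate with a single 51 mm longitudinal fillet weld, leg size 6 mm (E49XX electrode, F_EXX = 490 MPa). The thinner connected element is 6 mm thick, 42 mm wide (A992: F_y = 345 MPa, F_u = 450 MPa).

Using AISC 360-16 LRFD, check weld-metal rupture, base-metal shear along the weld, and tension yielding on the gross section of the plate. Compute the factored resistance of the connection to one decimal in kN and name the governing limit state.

Weld metal: throat = 0.707×6 = 4.242 mm, L = 51 mm. φR_n = 0.75 × 0.6 × 490 × 4.242 × 51 = 47.7 kN.
Base metal shear (6 mm plate): yield φR_n = 1.0×0.6×345×6×51 = 63.3 kN; rupture φR_n = 0.75×0.6×450×6×51 = 62.0 kN; take 62.0 kN (rupture).
Tension yield (gross): A_g = 42×6 = 252 mm². φR_n = 0.90 × 345 × 252 = 78.2 kN.
Governing: min(47.7, 62.0, 78.2) = 47.7 kN → weld metal.

47.7 kN (weld metal governs)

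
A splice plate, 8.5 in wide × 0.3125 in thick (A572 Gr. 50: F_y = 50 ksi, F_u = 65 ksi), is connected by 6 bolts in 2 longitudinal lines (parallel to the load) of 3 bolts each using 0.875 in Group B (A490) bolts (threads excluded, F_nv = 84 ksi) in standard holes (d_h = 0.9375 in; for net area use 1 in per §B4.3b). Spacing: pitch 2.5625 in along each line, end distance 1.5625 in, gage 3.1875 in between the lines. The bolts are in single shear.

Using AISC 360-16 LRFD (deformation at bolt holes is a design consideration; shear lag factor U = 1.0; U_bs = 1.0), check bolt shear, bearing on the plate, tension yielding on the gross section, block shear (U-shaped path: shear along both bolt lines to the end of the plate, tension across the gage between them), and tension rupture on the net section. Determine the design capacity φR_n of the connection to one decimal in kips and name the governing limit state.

Bolt shear: A_b = π(0.875)²/4 = 0.60132 in². φR_n = 0.75 × 84 × 0.60132 × 6 × 1 = 227.3 kips.
Bearing (0.3125 in plate, F_u = 65 ksi): end bolts L_c = 1.5625 − 0.9375/2 = 1.09375, R_n = min(1.2×1.09375×0.3125×65, 2.4×0.875×0.3125×65) = 26.66 kips/bolt; interior L_c = 2.5625 − 0.9375 = 1.625, R_n = 39.609 kips/bolt. φR_n = 0.75 × (2×26.66 + 4×39.609) = 158.8 kips.
Tension yield (gross): A_g = 8.5×0.3125 = 2.6563 in². φR_n = 0.90 × 50 × 2.6563 = 119.5 kips.
Block shear: shear path 2×[1.5625+2×2.5625] = 2×6.6875 in, A_gv = 4.1797, A_nv = 2×(6.6875 − 2.5×1)×0.3125 = 2.6172 in²; tension across gage: (3.1875 − 1×1)×0.3125 = 0.68359 in². R_n = min(0.6×65×2.6172, 0.6×50×4.1797) + 1.0×65×0.68359 = min(102.07, 125.39) + 44.433 = 146.5 kips. φR_n = 0.75 × 146.5 = 109.9 kips.
Tension rupture (net): A_n = (8.5 − 2×1)×0.3125 = 2.0313 in² (U = 1.0, A_e = A_n). φR_n = 0.75 × 65 × 2.0313 = 99.0 kips.
Governing: min(227.3, 158.8, 119.5, 109.9, 99.0) = 99.0 kips → net-section rupture.

99.0 kips (net-section rupture governs)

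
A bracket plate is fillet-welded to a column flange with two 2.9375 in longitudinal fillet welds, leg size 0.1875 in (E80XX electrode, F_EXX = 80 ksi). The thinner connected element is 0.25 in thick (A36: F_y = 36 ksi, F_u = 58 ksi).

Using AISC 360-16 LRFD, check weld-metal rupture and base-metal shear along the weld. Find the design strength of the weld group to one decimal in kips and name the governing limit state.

Weld metal: throat = 0.707×0.1875 = 0.13256 in, L = 2×2.9375 = 5.875 in. φR_n = 0.75 × 0.6 × 80 × 0.13256 × 5.875 = 28.0 kips.
Base metal shear (0.25 in plate): yield φR_n = 1.0×0.6×36×0.25×5.875 = 31.7 kips; rupture φR_n = 0.75×0.6×58×0.25×5.875 = 38.3 kips; take 31.7 kips (yield).
Governing: min(28.0, 31.7) = 28.0 kips → weld metal.

28.0 kips (weld metal governs)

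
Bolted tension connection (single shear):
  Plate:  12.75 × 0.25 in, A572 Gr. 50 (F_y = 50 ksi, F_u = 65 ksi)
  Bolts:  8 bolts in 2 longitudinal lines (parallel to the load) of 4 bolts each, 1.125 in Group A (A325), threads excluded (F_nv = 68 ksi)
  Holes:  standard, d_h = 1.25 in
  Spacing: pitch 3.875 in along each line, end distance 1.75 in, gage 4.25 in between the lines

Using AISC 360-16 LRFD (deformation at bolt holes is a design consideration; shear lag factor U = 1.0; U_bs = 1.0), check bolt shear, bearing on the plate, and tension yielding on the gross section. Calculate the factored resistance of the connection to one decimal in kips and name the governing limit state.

143.4 kips (gross-section yield governs)

Bolt shear: A_b = π(1.125)²/4 = 0.99402 in². φR_n = 0.75 × 68 × 0.99402 × 8 × 1 = 405.6 kips.
Bearing (0.25 in plate, F_u = 65 ksi): end bolts L_c = 1.75 − 1.25/2 = 1.125, R_n = min(1.2×1.125×0.25×65, 2.4×1.125×0.25×65) = 21.938 kips/bolt; interior L_c = 3.875 − 1.25 = 2.625, R_n = 43.875 kips/bolt. φR_n = 0.75 × (2×21.938 + 6×43.875) = 230.3 kips.
Tension yield (gross): A_g = 12.75×0.25 = 3.1875 in². φR_n = 0.90 × 50 × 3.1875 = 143.4 kips.
Governing: min(405.6, 230.3, 143.4) = 143.4 kips → gross-section yield.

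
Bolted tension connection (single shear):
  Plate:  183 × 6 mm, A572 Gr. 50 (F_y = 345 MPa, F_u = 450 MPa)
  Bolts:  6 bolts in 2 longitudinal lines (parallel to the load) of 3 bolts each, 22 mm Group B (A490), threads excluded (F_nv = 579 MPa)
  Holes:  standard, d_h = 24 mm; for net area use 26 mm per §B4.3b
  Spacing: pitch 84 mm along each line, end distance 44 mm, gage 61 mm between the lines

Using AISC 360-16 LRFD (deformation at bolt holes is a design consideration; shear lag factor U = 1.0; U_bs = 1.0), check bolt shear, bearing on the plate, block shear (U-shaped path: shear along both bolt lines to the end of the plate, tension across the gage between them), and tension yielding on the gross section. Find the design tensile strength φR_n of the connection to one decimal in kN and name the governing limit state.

Bolt shear: A_b = π(22)²/4 = 380.13 mm². φR_n = 0.75 × 579 × 380.13 × 6 × 1 = 990.4 kN.
Bearing (6 mm plate, F_u = 450 MPa): end bolts L_c = 44 − 24/2 = 32, R_n = min(1.2×32×6×450, 2.4×22×6×450) = 103.68 kN/bolt; interior L_c = 84 − 24 = 60, R_n = 142.56 kN/bolt. φR_n = 0.75 × (2×103.68 + 4×142.56) = 583.2 kN.
Block shear: shear path 2×[44+2×84] = 2×212 mm, A_gv = 2544, A_nv = 2×(212 − 2.5×26)×6 = 1764 mm²; tension across gage: (61 − 1×26)×6 = 210 mm². R_n = min(0.6×450×1764, 0.6×345×2544) + 1.0×450×210 = min(476.28, 526.61) + 94.5 = 570.78 kN. φR_n = 0.75 × 570.78 = 428.1 kN.
Tension yield (gross): A_g = 183×6 = 1098 mm². φR_n = 0.90 × 345 × 1098 = 340.9 kN.
Governing: min(990.4, 583.2, 428.1, 340.9) = 340.9 kN → gross-section yield.

340.9 kN (gross-section yield governs)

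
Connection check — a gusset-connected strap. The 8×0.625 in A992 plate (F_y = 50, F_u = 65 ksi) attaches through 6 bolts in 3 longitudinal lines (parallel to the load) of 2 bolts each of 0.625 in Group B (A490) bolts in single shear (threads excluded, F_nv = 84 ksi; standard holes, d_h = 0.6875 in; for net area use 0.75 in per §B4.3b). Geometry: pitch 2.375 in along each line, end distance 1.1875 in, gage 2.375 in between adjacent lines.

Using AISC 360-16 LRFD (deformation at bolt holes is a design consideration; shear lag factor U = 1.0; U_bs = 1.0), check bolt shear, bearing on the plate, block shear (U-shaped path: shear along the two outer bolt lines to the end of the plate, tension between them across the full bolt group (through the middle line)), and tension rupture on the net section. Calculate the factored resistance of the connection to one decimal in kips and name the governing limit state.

Bolt shear: A_b = π(0.625)²/4 = 0.3068 in². φR_n = 0.75 × 84 × 0.3068 × 6 × 1 = 116.0 kips.
Bearing (0.625 in plate, F_u = 65 ksi): end bolts L_c = 1.1875 − 0.6875/2 = 0.84375, R_n = min(1.2×0.84375×0.625×65, 2.4×0.625×0.625×65) = 41.133 kips/bolt; interior L_c = 2.375 − 0.6875 = 1.6875, R_n = 60.938 kips/bolt. φR_n = 0.75 × (3×41.133 + 3×60.938) = 229.7 kips.
Block shear: shear path 2×[1.1875+1×2.375] = 2×3.5625 in, A_gv = 4.4531, A_nv = 2×(3.5625 − 1.5×0.75)×0.625 = 3.0469 in²; tension across gage: (4.75 − 2×0.75)×0.625 = 2.0313 in². R_n = min(0.6×65×3.0469, 0.6×50×4.4531) + 1.0×65×2.0313 = min(118.83, 133.59) + 132.03 = 250.86 kips. φR_n = 0.75 × 250.86 = 188.1 kips.
Tension rupture (net): A_n = (8 − 3×0.75)×0.625 = 3.5938 in² (U = 1.0, A_e = A_n). φR_n = 0.75 × 65 × 3.5938 = 175.2 kips.
Governing: min(116.0, 229.7, 188.1, 175.2) = 116.0 kips → bolt shear.

116.0 kips (bolt shear governs)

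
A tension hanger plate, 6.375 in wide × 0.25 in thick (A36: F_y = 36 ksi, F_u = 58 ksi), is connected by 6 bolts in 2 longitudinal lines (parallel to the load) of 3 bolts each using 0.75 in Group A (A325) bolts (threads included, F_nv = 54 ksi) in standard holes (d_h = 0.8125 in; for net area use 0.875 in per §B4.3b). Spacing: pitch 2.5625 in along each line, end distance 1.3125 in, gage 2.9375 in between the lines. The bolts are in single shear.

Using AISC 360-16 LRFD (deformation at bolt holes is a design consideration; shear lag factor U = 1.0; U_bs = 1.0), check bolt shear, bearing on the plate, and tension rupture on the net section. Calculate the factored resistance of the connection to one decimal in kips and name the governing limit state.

Bolt shear: A_b = π(0.75)²/4 = 0.44179 in². φR_n = 0.75 × 54 × 0.44179 × 6 × 1 = 107.4 kips.
Bearing (0.25 in plate, F_u = 58 ksi): end bolts L_c = 1.3125 − 0.8125/2 = 0.90625, R_n = min(1.2×0.90625×0.25×58, 2.4×0.75×0.25×58) = 15.769 kips/bolt; interior L_c = 2.5625 − 0.8125 = 1.75, R_n = 26.1 kips/bolt. φR_n = 0.75 × (2×15.769 + 4×26.1) = 102.0 kips.
Tension rupture (net): A_n = (6.375 − 2×0.875)×0.25 = 1.1563 in² (U = 1.0, A_e = A_n). φR_n = 0.75 × 58 × 1.1563 = 50.3 kips.
Governing: min(107.4, 102.0, 50.3) = 50.3 kips → net-section rupture.

50.3 kips (net-section rupture governs)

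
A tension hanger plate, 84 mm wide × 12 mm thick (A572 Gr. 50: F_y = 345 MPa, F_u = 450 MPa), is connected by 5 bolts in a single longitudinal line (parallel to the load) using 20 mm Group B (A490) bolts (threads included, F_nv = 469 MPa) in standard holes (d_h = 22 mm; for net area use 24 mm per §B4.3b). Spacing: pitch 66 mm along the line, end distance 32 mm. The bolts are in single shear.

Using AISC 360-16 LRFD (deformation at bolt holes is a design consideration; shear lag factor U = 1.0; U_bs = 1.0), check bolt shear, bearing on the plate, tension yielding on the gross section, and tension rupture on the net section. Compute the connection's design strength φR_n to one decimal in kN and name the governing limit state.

Bolt shear: A_b = π(20)²/4 = 314.16 mm². φR_n = 0.75 × 469 × 314.16 × 5 × 1 = 552.5 kN.
Bearing (12 mm plate, F_u = 450 MPa): end bolts L_c = 32 − 22/2 = 21, R_n = min(1.2×21×12×450, 2.4×20×12×450) = 136.08 kN/bolt; interior L_c = 66 − 22 = 44, R_n = 259.2 kN/bolt. φR_n = 0.75 × (1×136.08 + 4×259.2) = 879.7 kN.
Tension yield (gross): A_g = 84×12 = 1008 mm². φR_n = 0.90 × 345 × 1008 = 313.0 kN.
Tension rupture (net): A_n = (84 − 1×24)×12 = 720 mm² (U = 1.0, A_e = A_n). φR_n = 0.75 × 450 × 720 = 243.0 kN.
Governing: min(552.5, 879.7, 313.0, 243.0) = 243.0 kN → net-section rupture.

243.0 kN (net-section rupture governs)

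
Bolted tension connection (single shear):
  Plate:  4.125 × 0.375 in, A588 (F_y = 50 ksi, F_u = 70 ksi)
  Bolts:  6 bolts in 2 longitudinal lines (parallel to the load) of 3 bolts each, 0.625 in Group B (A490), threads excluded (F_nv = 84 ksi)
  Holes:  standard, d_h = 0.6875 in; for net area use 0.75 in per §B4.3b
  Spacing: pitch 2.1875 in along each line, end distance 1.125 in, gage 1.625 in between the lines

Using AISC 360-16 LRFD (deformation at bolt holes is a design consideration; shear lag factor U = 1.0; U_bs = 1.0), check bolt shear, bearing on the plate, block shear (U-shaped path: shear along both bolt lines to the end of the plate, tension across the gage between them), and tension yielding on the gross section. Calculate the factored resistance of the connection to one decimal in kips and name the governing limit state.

Bolt shear: A_b = π(0.625)²/4 = 0.3068 in². φR_n = 0.75 × 84 × 0.3068 × 6 × 1 = 116.0 kips.
Bearing (0.375 in plate, F_u = 70 ksi): end bolts L_c = 1.125 − 0.6875/2 = 0.78125, R_n = min(1.2×0.78125×0.375×70, 2.4×0.625×0.375×70) = 24.609 kips/bolt; interior L_c = 2.1875 − 0.6875 = 1.5, R_n = 39.375 kips/bolt. φR_n = 0.75 × (2×24.609 + 4×39.375) = 155.0 kips.
Block shear: shear path 2×[1.125+2×2.1875] = 2×5.5 in, A_gv = 4.125, A_nv = 2×(5.5 − 2.5×0.75)×0.375 = 2.7188 in²; tension across gage: (1.625 − 1×0.75)×0.375 = 0.32813 in². R_n = min(0.6×70×2.7188, 0.6×50×4.125) + 1.0×70×0.32813 = min(114.19, 123.75) + 22.969 = 137.16 kips. φR_n = 0.75 × 137.16 = 102.9 kips.
Tension yield (gross): A_g = 4.125×0.375 = 1.5469 in². φR_n = 0.90 × 50 × 1.5469 = 69.6 kips.
Governing: min(116.0, 155.0, 102.9, 69.6) = 69.6 kips → gross-section yield.

69.6 kips (gross-section yield governs)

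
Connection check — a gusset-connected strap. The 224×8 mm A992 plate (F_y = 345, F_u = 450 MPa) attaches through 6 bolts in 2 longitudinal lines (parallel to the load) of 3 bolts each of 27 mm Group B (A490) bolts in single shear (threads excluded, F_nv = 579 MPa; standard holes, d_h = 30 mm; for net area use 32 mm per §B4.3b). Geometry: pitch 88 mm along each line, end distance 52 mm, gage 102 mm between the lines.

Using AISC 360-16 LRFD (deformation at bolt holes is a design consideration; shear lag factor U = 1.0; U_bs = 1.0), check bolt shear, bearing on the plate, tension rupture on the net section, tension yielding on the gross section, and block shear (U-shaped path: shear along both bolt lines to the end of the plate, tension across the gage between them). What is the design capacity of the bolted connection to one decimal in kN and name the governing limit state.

Bolt shear: A_b = π(27)²/4 = 572.56 mm². φR_n = 0.75 × 579 × 572.56 × 6 × 1 = 1491.8 kN.
Bearing (8 mm plate, F_u = 450 MPa): end bolts L_c = 52 − 30/2 = 37, R_n = min(1.2×37×8×450, 2.4×27×8×450) = 159.84 kN/bolt; interior L_c = 88 − 30 = 58, R_n = 233.28 kN/bolt. φR_n = 0.75 × (2×159.84 + 4×233.28) = 939.6 kN.
Tension rupture (net): A_n = (224 − 2×32)×8 = 1280 mm² (U = 1.0, A_e = A_n). φR_n = 0.75 × 450 × 1280 = 432.0 kN.
Tension yield (gross): A_g = 224×8 = 1792 mm². φR_n = 0.90 × 345 × 1792 = 556.4 kN.
Block shear: shear path 2×[52+2×88] = 2×228 mm, A_gv = 3648, A_nv = 2×(228 − 2.5×32)×8 = 2368 mm²; tension across gage: (102 − 1×32)×8 = 560 mm². R_n = min(0.6×450×2368, 0.6×345×3648) + 1.0×450×560 = min(639.36, 755.14) + 252 = 891.36 kN. φR_n = 0.75 × 891.36 = 668.5 kN.
Governing: min(1491.8, 939.6, 432.0, 556.4, 668.5) = 432.0 kN → net-section rupture.

432.0 kN (net-section rupture governs)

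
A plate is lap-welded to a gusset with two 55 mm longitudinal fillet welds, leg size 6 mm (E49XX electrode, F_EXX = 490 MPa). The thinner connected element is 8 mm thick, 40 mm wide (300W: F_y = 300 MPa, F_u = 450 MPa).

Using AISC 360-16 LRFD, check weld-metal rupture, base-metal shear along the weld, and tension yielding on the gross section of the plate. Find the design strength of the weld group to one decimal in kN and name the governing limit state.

Weld metal: throat = 0.707×6 = 4.242 mm, L = 2×55 = 110 mm. φR_n = 0.75 × 0.6 × 490 × 4.242 × 110 = 102.9 kN.
Base metal shear (8 mm plate): yield φR_n = 1.0×0.6×300×8×110 = 158.4 kN; rupture φR_n = 0.75×0.6×450×8×110 = 178.2 kN; take 158.4 kN (yield).
Tension yield (gross): A_g = 40×8 = 320 mm². φR_n = 0.90 × 300 × 320 = 86.4 kN.
Governing: min(102.9, 158.4, 86.4) = 86.4 kN → gross-section yield.

86.4 kN (gross-section yield governs)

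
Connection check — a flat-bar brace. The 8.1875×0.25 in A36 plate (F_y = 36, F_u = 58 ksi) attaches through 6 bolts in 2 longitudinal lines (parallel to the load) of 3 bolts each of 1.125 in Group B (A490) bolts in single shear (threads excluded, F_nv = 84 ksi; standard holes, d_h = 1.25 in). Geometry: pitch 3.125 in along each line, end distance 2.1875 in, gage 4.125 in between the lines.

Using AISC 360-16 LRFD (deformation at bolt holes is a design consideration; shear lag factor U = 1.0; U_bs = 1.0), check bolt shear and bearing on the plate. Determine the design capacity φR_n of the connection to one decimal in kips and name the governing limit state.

138.7 kips (bearing governs)

Bolt shear: A_b = π(1.125)²/4 = 0.99402 in². φR_n = 0.75 × 84 × 0.99402 × 6 × 1 = 375.7 kips.
Bearing (0.25 in plate, F_u = 58 ksi): end bolts L_c = 2.1875 − 1.25/2 = 1.5625, R_n = min(1.2×1.5625×0.25×58, 2.4×1.125×0.25×58) = 27.188 kips/bolt; interior L_c = 3.125 − 1.25 = 1.875, R_n = 32.625 kips/bolt. φR_n = 0.75 × (2×27.188 + 4×32.625) = 138.7 kips.
Governing: min(375.7, 138.7) = 138.7 kips → bearing.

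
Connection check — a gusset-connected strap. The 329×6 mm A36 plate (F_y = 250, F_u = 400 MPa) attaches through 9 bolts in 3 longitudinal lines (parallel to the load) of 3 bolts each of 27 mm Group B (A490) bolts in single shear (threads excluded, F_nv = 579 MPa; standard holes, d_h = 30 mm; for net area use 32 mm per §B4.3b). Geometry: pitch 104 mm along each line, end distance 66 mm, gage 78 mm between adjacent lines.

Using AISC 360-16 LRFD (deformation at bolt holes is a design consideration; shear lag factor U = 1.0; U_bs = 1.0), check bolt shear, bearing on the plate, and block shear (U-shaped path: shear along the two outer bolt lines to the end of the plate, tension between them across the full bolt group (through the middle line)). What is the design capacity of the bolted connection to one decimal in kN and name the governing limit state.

535.5 kN (block shear governs)

Bolt shear: A_b = π(27)²/4 = 572.56 mm². φR_n = 0.75 × 579 × 572.56 × 9 × 1 = 2237.7 kN.
Bearing (6 mm plate, F_u = 400 MPa): end bolts L_c = 66 − 30/2 = 51, R_n = min(1.2×51×6×400, 2.4×27×6×400) = 146.88 kN/bolt; interior L_c = 104 − 30 = 74, R_n = 155.52 kN/bolt. φR_n = 0.75 × (3×146.88 + 6×155.52) = 1030.3 kN.
Block shear: shear path 2×[66+2×104] = 2×274 mm, A_gv = 3288, A_nv = 2×(274 − 2.5×32)×6 = 2328 mm²; tension across gage: (156 − 2×32)×6 = 552 mm². R_n = min(0.6×400×2328, 0.6×250×3288) + 1.0×400×552 = min(558.72, 493.2) + 220.8 = 714 kN. φR_n = 0.75 × 714 = 535.5 kN.
Governing: min(2237.7, 1030.3, 535.5) = 535.5 kN → block shear.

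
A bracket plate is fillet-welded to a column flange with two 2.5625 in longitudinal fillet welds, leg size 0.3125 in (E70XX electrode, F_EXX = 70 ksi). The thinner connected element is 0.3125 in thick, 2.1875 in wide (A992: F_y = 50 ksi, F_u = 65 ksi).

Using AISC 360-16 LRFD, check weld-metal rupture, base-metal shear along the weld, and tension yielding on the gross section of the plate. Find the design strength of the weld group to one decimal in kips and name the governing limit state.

30.8 kips (gross-section yield governs)

Weld metal: throat = 0.707×0.3125 = 0.22094 in, L = 2×2.5625 = 5.125 in. φR_n = 0.75 × 0.6 × 70 × 0.22094 × 5.125 = 35.7 kips.
Base metal shear (0.3125 in plate): yield φR_n = 1.0×0.6×50×0.3125×5.125 = 48.0 kips; rupture φR_n = 0.75×0.6×65×0.3125×5.125 = 46.8 kips; take 46.8 kips (rupture).
Tension yield (gross): A_g = 2.1875×0.3125 = 0.68359 in². φR_n = 0.90 × 50 × 0.68359 = 30.8 kips.
Governing: min(35.7, 46.8, 30.8) = 30.8 kips → gross-section yield.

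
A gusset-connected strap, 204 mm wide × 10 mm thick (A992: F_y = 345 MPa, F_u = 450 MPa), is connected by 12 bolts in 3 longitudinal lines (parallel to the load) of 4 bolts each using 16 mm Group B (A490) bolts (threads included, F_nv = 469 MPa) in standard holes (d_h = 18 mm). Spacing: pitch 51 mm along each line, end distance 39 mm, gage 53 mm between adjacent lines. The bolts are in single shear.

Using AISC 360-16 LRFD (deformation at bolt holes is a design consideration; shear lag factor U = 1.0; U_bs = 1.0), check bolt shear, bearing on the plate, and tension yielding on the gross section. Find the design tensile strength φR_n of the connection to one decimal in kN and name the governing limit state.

633.4 kN (gross-section yield governs)

Bolt shear: A_b = π(16)²/4 = 201.06 mm². φR_n = 0.75 × 469 × 201.06 × 12 × 1 = 848.7 kN.
Bearing (10 mm plate, F_u = 450 MPa): end bolts L_c = 39 − 18/2 = 30, R_n = min(1.2×30×10×450, 2.4×16×10×450) = 162 kN/bolt; interior L_c = 51 − 18 = 33, R_n = 172.8 kN/bolt. φR_n = 0.75 × (3×162 + 9×172.8) = 1530.9 kN.
Tension yield (gross): A_g = 204×10 = 2040 mm². φR_n = 0.90 × 345 × 2040 = 633.4 kN.
Governing: min(848.7, 1530.9, 633.4) = 633.4 kN → gross-section yield.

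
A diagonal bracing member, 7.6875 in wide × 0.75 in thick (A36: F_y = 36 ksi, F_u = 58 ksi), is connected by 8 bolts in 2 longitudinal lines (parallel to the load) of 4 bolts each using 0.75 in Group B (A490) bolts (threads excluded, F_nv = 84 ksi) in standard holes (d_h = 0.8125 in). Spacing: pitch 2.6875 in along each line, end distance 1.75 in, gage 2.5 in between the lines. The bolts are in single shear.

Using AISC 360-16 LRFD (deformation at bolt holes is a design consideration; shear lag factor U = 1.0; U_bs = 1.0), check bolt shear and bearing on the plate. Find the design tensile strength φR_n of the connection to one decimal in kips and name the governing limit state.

222.7 kips (bolt shear governs)

Bolt shear: A_b = π(0.75)²/4 = 0.44179 in². φR_n = 0.75 × 84 × 0.44179 × 8 × 1 = 222.7 kips.
Bearing (0.75 in plate, F_u = 58 ksi): end bolts L_c = 1.75 − 0.8125/2 = 1.34375, R_n = min(1.2×1.34375×0.75×58, 2.4×0.75×0.75×58) = 70.144 kips/bolt; interior L_c = 2.6875 − 0.8125 = 1.875, R_n = 78.3 kips/bolt. φR_n = 0.75 × (2×70.144 + 6×78.3) = 457.6 kips.
Governing: min(222.7, 457.6) = 222.7 kips → bolt shear.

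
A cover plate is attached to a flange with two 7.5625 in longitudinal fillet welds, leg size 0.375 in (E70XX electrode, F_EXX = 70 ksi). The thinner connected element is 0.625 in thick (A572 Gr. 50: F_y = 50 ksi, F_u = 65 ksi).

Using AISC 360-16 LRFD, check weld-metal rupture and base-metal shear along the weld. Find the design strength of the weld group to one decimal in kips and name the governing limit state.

Weld metal: throat = 0.707×0.375 = 0.26513 in, L = 2×7.5625 = 15.125 in. φR_n = 0.75 × 0.6 × 70 × 0.26513 × 15.125 = 126.3 kips.
Base metal shear (0.625 in plate): yield φR_n = 1.0×0.6×50×0.625×15.125 = 283.6 kips; rupture φR_n = 0.75×0.6×65×0.625×15.125 = 276.5 kips; take 276.5 kips (rupture).
Governing: min(126.3, 276.5) = 126.3 kips → weld metal.

126.3 kips (weld metal governs)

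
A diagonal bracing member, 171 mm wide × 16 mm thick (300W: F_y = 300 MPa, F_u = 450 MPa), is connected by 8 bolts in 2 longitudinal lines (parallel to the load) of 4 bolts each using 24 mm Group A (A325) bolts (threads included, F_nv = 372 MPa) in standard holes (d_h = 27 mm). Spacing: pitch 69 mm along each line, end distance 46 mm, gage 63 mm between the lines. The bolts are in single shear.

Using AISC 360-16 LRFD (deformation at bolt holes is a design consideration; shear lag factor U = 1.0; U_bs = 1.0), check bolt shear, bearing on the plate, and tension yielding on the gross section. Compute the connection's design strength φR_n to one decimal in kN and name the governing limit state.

Bolt shear: A_b = π(24)²/4 = 452.39 mm². φR_n = 0.75 × 372 × 452.39 × 8 × 1 = 1009.7 kN.
Bearing (16 mm plate, F_u = 450 MPa): end bolts L_c = 46 − 27/2 = 32.5, R_n = min(1.2×32.5×16×450, 2.4×24×16×450) = 280.8 kN/bolt; interior L_c = 69 − 27 = 42, R_n = 362.88 kN/bolt. φR_n = 0.75 × (2×280.8 + 6×362.88) = 2054.2 kN.
Tension yield (gross): A_g = 171×16 = 2736 mm². φR_n = 0.90 × 300 × 2736 = 738.7 kN.
Governing: min(1009.7, 2054.2, 738.7) = 738.7 kN → gross-section yield.

738.7 kN (gross-section yield governs)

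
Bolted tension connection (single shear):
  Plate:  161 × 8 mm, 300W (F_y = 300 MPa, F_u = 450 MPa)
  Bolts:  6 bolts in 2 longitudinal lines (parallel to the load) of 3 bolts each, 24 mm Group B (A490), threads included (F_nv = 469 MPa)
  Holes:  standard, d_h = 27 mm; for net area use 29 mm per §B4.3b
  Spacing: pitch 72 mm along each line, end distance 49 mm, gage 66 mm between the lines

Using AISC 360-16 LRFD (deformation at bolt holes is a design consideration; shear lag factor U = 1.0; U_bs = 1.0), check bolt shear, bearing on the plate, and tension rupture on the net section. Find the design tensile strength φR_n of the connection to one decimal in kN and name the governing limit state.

Bolt shear: A_b = π(24)²/4 = 452.39 mm². φR_n = 0.75 × 469 × 452.39 × 6 × 1 = 954.8 kN.
Bearing (8 mm plate, F_u = 450 MPa): end bolts L_c = 49 − 27/2 = 35.5, R_n = min(1.2×35.5×8×450, 2.4×24×8×450) = 153.36 kN/bolt; interior L_c = 72 − 27 = 45, R_n = 194.4 kN/bolt. φR_n = 0.75 × (2×153.36 + 4×194.4) = 813.2 kN.
Tension rupture (net): A_n = (161 − 2×29)×8 = 824 mm² (U = 1.0, A_e = A_n). φR_n = 0.75 × 450 × 824 = 278.1 kN.
Governing: min(954.8, 813.2, 278.1) = 278.1 kN → net-section rupture.

278.1 kN (net-section rupture governs)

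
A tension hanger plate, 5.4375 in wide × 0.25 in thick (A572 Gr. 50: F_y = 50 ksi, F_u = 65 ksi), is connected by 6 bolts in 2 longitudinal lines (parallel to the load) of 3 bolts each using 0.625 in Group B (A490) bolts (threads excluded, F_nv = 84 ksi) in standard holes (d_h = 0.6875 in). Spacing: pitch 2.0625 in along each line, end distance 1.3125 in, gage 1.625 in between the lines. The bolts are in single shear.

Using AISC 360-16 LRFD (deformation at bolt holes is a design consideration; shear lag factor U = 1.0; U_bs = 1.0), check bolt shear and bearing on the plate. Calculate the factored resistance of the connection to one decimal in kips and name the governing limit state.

101.5 kips (bearing governs)

Bolt shear: A_b = π(0.625)²/4 = 0.3068 in². φR_n = 0.75 × 84 × 0.3068 × 6 × 1 = 116.0 kips.
Bearing (0.25 in plate, F_u = 65 ksi): end bolts L_c = 1.3125 − 0.6875/2 = 0.96875, R_n = min(1.2×0.96875×0.25×65, 2.4×0.625×0.25×65) = 18.891 kips/bolt; interior L_c = 2.0625 − 0.6875 = 1.375, R_n = 24.375 kips/bolt. φR_n = 0.75 × (2×18.891 + 4×24.375) = 101.5 kips.
Governing: min(116.0, 101.5) = 101.5 kips → bearing.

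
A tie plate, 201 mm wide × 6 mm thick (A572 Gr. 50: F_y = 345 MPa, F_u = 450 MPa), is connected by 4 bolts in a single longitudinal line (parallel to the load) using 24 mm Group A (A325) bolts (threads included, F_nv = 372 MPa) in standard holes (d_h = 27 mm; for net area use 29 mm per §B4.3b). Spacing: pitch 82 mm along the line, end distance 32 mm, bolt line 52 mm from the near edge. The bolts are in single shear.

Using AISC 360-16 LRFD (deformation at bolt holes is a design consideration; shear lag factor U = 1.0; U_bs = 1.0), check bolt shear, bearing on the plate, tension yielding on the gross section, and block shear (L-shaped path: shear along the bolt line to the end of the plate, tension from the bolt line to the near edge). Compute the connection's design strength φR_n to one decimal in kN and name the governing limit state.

290.4 kN (block shear governs)

Bolt shear: A_b = π(24)²/4 = 452.39 mm². φR_n = 0.75 × 372 × 452.39 × 4 × 1 = 504.9 kN.
Bearing (6 mm plate, F_u = 450 MPa): end bolts L_c = 32 − 27/2 = 18.5, R_n = min(1.2×18.5×6×450, 2.4×24×6×450) = 59.94 kN/bolt; interior L_c = 82 − 27 = 55, R_n = 155.52 kN/bolt. φR_n = 0.75 × (1×59.94 + 3×155.52) = 394.9 kN.
Tension yield (gross): A_g = 201×6 = 1206 mm². φR_n = 0.90 × 345 × 1206 = 374.5 kN.
Block shear: shear path 1×[32+3×82] = 1×278 mm, A_gv = 1668, A_nv = 1×(278 − 3.5×29)×6 = 1059 mm²; tension to near edge: (52 − 0.5×29)×6 = 225 mm². R_n = min(0.6×450×1059, 0.6×345×1668) + 1.0×450×225 = min(285.93, 345.28) + 101.25 = 387.18 kN. φR_n = 0.75 × 387.18 = 290.4 kN.
Governing: min(504.9, 394.9, 374.5, 290.4) = 290.4 kN → block shear.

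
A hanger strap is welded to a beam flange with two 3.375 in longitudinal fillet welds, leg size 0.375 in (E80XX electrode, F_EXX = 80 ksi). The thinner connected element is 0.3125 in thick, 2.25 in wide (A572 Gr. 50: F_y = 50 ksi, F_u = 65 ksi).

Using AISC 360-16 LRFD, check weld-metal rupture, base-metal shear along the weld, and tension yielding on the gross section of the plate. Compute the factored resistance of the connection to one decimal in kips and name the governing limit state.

Weld metal: throat = 0.707×0.375 = 0.26513 in, L = 2×3.375 = 6.75 in. φR_n = 0.75 × 0.6 × 80 × 0.26513 × 6.75 = 64.4 kips.
Base metal shear (0.3125 in plate): yield φR_n = 1.0×0.6×50×0.3125×6.75 = 63.3 kips; rupture φR_n = 0.75×0.6×65×0.3125×6.75 = 61.7 kips; take 61.7 kips (rupture).
Tension yield (gross): A_g = 2.25×0.3125 = 0.70313 in². φR_n = 0.90 × 50 × 0.70313 = 31.6 kips.
Governing: min(64.4, 61.7, 31.6) = 31.6 kips → gross-section yield.

31.6 kips (gross-section yield governs)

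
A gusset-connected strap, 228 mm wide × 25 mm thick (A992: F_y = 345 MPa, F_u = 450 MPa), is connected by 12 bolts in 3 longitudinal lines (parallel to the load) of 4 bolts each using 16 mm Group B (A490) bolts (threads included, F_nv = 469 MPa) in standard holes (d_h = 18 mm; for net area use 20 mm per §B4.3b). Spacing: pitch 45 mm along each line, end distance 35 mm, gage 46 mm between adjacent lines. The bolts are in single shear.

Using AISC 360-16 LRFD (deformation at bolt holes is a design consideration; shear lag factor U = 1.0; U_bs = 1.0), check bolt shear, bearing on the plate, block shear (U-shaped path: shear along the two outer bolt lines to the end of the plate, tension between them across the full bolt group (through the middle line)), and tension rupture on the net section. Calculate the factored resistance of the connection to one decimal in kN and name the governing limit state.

848.7 kN (bolt shear governs)

Bolt shear: A_b = π(16)²/4 = 201.06 mm². φR_n = 0.75 × 469 × 201.06 × 12 × 1 = 848.7 kN.
Bearing (25 mm plate, F_u = 450 MPa): end bolts L_c = 35 − 18/2 = 26, R_n = min(1.2×26×25×450, 2.4×16×25×450) = 351 kN/bolt; interior L_c = 45 − 18 = 27, R_n = 364.5 kN/bolt. φR_n = 0.75 × (3×351 + 9×364.5) = 3250.1 kN.
Block shear: shear path 2×[35+3×45] = 2×170 mm, A_gv = 8500, A_nv = 2×(170 − 3.5×20)×25 = 5000 mm²; tension across gage: (92 − 2×20)×25 = 1300 mm². R_n = min(0.6×450×5000, 0.6×345×8500) + 1.0×450×1300 = min(1350, 1759.5) + 585 = 1935 kN. φR_n = 0.75 × 1935 = 1451.3 kN.
Tension rupture (net): A_n = (228 − 3×20)×25 = 4200 mm² (U = 1.0, A_e = A_n). φR_n = 0.75 × 450 × 4200 = 1417.5 kN.
Governing: min(848.7, 3250.1, 1451.3, 1417.5) = 848.7 kN → bolt shear.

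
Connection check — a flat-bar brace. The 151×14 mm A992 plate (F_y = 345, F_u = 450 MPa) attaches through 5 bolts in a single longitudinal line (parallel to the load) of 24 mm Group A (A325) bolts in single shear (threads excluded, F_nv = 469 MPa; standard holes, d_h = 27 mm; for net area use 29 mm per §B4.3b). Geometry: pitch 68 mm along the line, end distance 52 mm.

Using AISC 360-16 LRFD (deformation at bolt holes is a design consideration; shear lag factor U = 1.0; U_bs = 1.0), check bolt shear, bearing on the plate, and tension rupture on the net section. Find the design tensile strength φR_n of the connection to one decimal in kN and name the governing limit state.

576.5 kN (net-section rupture governs)

Bolt shear: A_b = π(24)²/4 = 452.39 mm². φR_n = 0.75 × 469 × 452.39 × 5 × 1 = 795.6 kN.
Bearing (14 mm plate, F_u = 450 MPa): end bolts L_c = 52 − 27/2 = 38.5, R_n = min(1.2×38.5×14×450, 2.4×24×14×450) = 291.06 kN/bolt; interior L_c = 68 − 27 = 41, R_n = 309.96 kN/bolt. φR_n = 0.75 × (1×291.06 + 4×309.96) = 1148.2 kN.
Tension rupture (net): A_n = (151 − 1×29)×14 = 1708 mm² (U = 1.0, A_e = A_n). φR_n = 0.75 × 450 × 1708 = 576.5 kN.
Governing: min(795.6, 1148.2, 576.5) = 576.5 kN → net-section rupture.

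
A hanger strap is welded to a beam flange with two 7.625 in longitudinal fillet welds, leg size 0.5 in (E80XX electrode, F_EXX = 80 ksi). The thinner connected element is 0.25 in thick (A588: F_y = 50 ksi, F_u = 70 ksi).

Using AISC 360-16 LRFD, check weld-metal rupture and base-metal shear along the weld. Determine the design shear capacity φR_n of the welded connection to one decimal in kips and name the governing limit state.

114.4 kips (base-metal shear governs)

Weld metal: throat = 0.707×0.5 = 0.3535 in, L = 2×7.625 = 15.25 in. φR_n = 0.75 × 0.6 × 80 × 0.3535 × 15.25 = 194.1 kips.
Base metal shear (0.25 in plate): yield φR_n = 1.0×0.6×50×0.25×15.25 = 114.4 kips; rupture φR_n = 0.75×0.6×70×0.25×15.25 = 120.1 kips; take 114.4 kips (yield).
Governing: min(194.1, 114.4) = 114.4 kips → base-metal shear.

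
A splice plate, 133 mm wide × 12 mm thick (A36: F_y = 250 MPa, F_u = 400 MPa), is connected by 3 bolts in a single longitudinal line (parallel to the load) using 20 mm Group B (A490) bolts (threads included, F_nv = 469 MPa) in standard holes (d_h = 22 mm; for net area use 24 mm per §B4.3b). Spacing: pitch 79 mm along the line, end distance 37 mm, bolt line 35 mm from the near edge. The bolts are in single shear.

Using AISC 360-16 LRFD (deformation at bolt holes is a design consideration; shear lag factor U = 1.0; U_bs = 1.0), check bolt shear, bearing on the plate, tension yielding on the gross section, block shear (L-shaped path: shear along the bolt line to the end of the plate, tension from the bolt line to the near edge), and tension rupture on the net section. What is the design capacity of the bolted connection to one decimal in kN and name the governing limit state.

Bolt shear: A_b = π(20)²/4 = 314.16 mm². φR_n = 0.75 × 469 × 314.16 × 3 × 1 = 331.5 kN.
Bearing (12 mm plate, F_u = 400 MPa): end bolts L_c = 37 − 22/2 = 26, R_n = min(1.2×26×12×400, 2.4×20×12×400) = 149.76 kN/bolt; interior L_c = 79 − 22 = 57, R_n = 230.4 kN/bolt. φR_n = 0.75 × (1×149.76 + 2×230.4) = 457.9 kN.
Tension yield (gross): A_g = 133×12 = 1596 mm². φR_n = 0.90 × 250 × 1596 = 359.1 kN.
Block shear: shear path 1×[37+2×79] = 1×195 mm, A_gv = 2340, A_nv = 1×(195 − 2.5×24)×12 = 1620 mm²; tension to near edge: (35 − 0.5×24)×12 = 276 mm². R_n = min(0.6×400×1620, 0.6×250×2340) + 1.0×400×276 = min(388.8, 351) + 110.4 = 461.4 kN. φR_n = 0.75 × 461.4 = 346.1 kN.
Tension rupture (net): A_n = (133 − 1×24)×12 = 1308 mm² (U = 1.0, A_e = A_n). φR_n = 0.75 × 400 × 1308 = 392.4 kN.
Governing: min(331.5, 457.9, 359.1, 346.1, 392.4) = 331.5 kN → bolt shear.

331.5 kN (bolt shear governs)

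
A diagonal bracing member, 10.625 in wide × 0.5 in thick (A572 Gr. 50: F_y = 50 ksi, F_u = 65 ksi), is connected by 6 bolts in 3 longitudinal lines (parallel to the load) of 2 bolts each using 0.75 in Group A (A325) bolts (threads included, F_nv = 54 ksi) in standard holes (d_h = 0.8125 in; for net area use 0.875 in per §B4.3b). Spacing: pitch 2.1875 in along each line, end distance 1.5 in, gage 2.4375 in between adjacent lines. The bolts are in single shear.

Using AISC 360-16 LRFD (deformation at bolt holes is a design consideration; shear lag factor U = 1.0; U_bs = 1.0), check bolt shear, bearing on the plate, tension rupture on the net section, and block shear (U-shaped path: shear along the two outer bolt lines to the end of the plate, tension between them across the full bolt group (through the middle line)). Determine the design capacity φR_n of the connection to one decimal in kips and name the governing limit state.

Bolt shear: A_b = π(0.75)²/4 = 0.44179 in². φR_n = 0.75 × 54 × 0.44179 × 6 × 1 = 107.4 kips.
Bearing (0.5 in plate, F_u = 65 ksi): end bolts L_c = 1.5 − 0.8125/2 = 1.09375, R_n = min(1.2×1.09375×0.5×65, 2.4×0.75×0.5×65) = 42.656 kips/bolt; interior L_c = 2.1875 − 0.8125 = 1.375, R_n = 53.625 kips/bolt. φR_n = 0.75 × (3×42.656 + 3×53.625) = 216.6 kips.
Tension rupture (net): A_n = (10.625 − 3×0.875)×0.5 = 4 in² (U = 1.0, A_e = A_n). φR_n = 0.75 × 65 × 4 = 195.0 kips.
Block shear: shear path 2×[1.5+1×2.1875] = 2×3.6875 in, A_gv = 3.6875, A_nv = 2×(3.6875 − 1.5×0.875)×0.5 = 2.375 in²; tension across gage: (4.875 − 2×0.875)×0.5 = 1.5625 in². R_n = min(0.6×65×2.375, 0.6×50×3.6875) + 1.0×65×1.5625 = min(92.625, 110.63) + 101.56 = 194.19 kips. φR_n = 0.75 × 194.19 = 145.6 kips.
Governing: min(107.4, 216.6, 195.0, 145.6) = 107.4 kips → bolt shear.

107.4 kips (bolt shear governs)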